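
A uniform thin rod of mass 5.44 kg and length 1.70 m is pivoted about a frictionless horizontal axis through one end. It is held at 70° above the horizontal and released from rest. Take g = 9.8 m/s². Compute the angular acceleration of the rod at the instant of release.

α ≈ 2.96 rad/s²

About the pivot, I = (1/3)ML² = (1/3)(5.44)(1.70)² = 5.241 kg·m².
The weight acts at the center, a distance L/2 = 0.8500 m from the pivot; τ = Mg(L/2) cos 70° = 15.50 N·m.
α = τ/I = 15.50/5.241 = 2.957 rad/s².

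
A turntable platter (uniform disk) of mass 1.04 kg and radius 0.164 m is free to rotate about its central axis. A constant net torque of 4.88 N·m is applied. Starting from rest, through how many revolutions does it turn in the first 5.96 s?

I = ½MR² = (1/2)(1.04)(0.164)² = 0.01399 kg·m².
α = τ/I = 4.88/0.01399 = 348.9 rad/s².
θ = ½αt² = ½(348.9)(5.96)² = 6197 rad.
Revolutions = θ/(2π) = 986.3.

≈ 986 revolutions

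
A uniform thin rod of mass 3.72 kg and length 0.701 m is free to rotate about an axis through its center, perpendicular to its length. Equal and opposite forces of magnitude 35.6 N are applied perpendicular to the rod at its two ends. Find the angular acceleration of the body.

I = (1/12)ML² = (1/12)(3.72)(0.701)² = 0.1523 kg·m².
The couple gives τ = F·(L/2) + F·(L/2) = F L = (35.6)(0.701) = 24.96 N·m.
From τ = Iα: α = 24.96/0.1523 = 163.8 rad/s².

α ≈ 164 rad/s²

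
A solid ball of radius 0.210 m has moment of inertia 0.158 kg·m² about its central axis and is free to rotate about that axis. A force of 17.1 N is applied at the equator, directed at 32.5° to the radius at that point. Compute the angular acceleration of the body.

Only the tangential component produces torque: τ = F R sinθ = (17.1)(0.210) sin 32.5° = 1.929 N·m.
Newton's second law for rotation, τ = Iα, gives α = τ/I = 1.929/0.1580 = 12.21 rad/s².

α ≈ 12.2 rad/s²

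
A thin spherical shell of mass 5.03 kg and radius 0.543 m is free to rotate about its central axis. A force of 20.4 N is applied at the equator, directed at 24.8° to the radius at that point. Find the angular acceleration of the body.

α ≈ 4.70 rad/s²

I = (2/3)MR² = (2/3)(5.03)(0.543)² = 0.9887 kg·m².
Only the tangential component produces torque: τ = F R sinθ = (20.4)(0.543) sin 24.8° = 4.646 N·m.
From τ = Iα: α = 4.646/0.9887 = 4.699 rad/s².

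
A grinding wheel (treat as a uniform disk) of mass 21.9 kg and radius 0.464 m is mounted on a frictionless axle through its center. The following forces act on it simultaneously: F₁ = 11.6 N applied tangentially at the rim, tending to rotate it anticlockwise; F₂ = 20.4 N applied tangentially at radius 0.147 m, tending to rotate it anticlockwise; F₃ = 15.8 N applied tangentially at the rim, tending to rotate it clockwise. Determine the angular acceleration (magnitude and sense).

I = ½MR² = (1/2)(21.9)(0.464)² = 2.357 kg·m².
Taking anticlockwise as positive: τ₁ = +(11.6)(0.464) = +5.382 N·m; τ₂ = +(20.4)(0.147) = +2.999 N·m; τ₃ = −(15.8)(0.464) = −7.331 N·m.
Net torque τ = 1.050 N·m.
α = τ/I = 1.050/2.357 = 0.4454 rad/s².

α ≈ 0.445 rad/s², anticlockwise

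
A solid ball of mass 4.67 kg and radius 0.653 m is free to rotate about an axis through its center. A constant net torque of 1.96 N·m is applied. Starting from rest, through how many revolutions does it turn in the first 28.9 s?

≈ 164 revolutions

I = (2/5)MR² = (2/5)(4.67)(0.653)² = 0.7965 kg·m².
α = τ/I = 1.96/0.7965 = 2.461 rad/s².
θ = ½αt² = ½(2.461)(28.9)² = 1028 rad.
Revolutions = θ/(2π) = 163.5.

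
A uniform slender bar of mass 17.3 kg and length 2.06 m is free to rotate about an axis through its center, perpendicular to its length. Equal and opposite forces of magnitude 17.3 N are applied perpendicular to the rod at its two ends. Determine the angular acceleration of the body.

I = (1/12)ML² = (1/12)(17.3)(2.06)² = 6.118 kg·m².
The couple gives τ = F·(L/2) + F·(L/2) = F L = (17.3)(2.06) = 35.64 N·m.
From τ = Iα: α = 35.64/6.118 = 5.825 rad/s².

α ≈ 5.83 rad/s²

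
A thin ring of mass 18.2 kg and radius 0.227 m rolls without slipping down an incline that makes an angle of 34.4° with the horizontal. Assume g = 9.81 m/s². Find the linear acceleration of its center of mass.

Translation along the incline: Mg sinθ − f = Ma.
Rotation about the center: fR = Iα with I = MR². No-slip gives a = αR, so f = (I/R²)a = M a.
Substituting: Mg sinθ = (1 + 1.000)Ma, so a = g sinθ/(1 + 1.000) = (9.81) sin 34.4° / 2.000 = 2.771 m/s².

a ≈ 2.77 m/s²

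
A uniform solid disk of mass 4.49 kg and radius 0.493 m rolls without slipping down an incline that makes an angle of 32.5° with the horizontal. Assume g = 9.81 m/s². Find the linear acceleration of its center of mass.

Translation along the incline: Mg sinθ − f = Ma.
Rotation about the center: fR = Iα with I = ½MR². No-slip gives a = αR, so f = (I/R²)a = (1/2)M a.
Substituting: Mg sinθ = (1 + 0.5000)Ma, so a = g sinθ/(1 + 0.5000) = (9.81) sin 32.5° / 1.500 = 3.514 m/s².

a ≈ 3.51 m/s²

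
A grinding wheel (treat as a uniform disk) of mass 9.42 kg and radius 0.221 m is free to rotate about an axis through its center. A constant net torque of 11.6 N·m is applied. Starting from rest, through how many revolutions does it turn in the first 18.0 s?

I = ½MR² = (1/2)(9.42)(0.221)² = 0.2300 kg·m².
α = τ/I = 11.6/0.2300 = 50.43 rad/s².
θ = ½αt² = ½(50.43)(18.0)² = 8169 rad.
Revolutions = θ/(2π) = 1300.

≈ 1300 revolutions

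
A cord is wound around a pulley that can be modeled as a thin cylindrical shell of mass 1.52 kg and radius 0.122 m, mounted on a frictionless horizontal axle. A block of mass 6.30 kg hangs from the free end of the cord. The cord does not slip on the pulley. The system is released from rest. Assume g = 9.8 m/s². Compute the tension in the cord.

I = MR² = (1.52)(0.122)² = 0.02262 kg·m².
Block: mg − T = ma. Pulley: TR = Iα. No-slip: a = αR, so T = (I/R²)a = 1.520·a.
Then mg = (m + 1.520)a, so a = (6.30)(9.8)/(6.30 + 1.520) = 7.895 m/s².
T = 1.520·a = 12.00 N.

T ≈ 12.0 N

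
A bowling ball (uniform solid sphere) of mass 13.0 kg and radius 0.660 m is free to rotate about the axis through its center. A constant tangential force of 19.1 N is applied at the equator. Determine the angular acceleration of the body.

α ≈ 5.57 rad/s²

I = (2/5)MR² = (2/5)(13.0)(0.660)² = 2.265 kg·m².
τ = F R = (19.1)(0.660) = 12.61 N·m.
Newton's second law for rotation, τ = Iα, gives α = τ/I = 12.61/2.265 = 5.565 rad/s².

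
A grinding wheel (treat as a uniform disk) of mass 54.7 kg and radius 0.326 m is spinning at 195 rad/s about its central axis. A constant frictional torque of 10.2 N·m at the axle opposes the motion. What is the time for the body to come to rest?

I = ½MR² = (1/2)(54.7)(0.326)² = 2.907 kg·m².
The net torque has magnitude 10.2 N·m, opposing ω.
|α| = τ/I = 10.20/2.907 = 3.509 rad/s² (deceleration).
0 = ω₀ − |α|t ⇒ t = ω₀/|α| = 195/3.509 = 55.57 s.

t ≈ 55.6 s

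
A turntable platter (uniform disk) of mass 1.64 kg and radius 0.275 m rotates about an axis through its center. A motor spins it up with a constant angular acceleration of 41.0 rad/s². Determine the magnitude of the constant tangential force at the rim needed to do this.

F ≈ 9.25 N

I = ½MR² = (1/2)(1.64)(0.275)² = 0.06201 kg·m².
The required torque is τ = Iα = (0.06201)(41.00) = 2.543 N·m.
A tangential force at the rim gives τ = FR, so F = τ/R = 2.543/0.275 = 9.245 N.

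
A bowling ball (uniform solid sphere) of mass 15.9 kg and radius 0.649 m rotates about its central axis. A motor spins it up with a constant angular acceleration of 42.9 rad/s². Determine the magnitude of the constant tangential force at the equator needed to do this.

F ≈ 177 N

I = (2/5)MR² = (2/5)(15.9)(0.649)² = 2.679 kg·m².
The required torque is τ = Iα = (2.679)(42.90) = 114.9 N·m.
A tangential force at the equator gives τ = FR, so F = τ/R = 114.9/0.649 = 177.1 N.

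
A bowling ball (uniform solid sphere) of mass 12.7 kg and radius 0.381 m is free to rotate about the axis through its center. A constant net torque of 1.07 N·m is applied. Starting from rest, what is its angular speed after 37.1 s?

ω ≈ 53.8 rad/s

I = (2/5)MR² = (2/5)(12.7)(0.381)² = 0.7374 kg·m².
α = τ/I = 1.07/0.7374 = 1.451 rad/s².
ω = ω₀ + αt = 0 + (1.451)(37.1) = 53.83 rad/s.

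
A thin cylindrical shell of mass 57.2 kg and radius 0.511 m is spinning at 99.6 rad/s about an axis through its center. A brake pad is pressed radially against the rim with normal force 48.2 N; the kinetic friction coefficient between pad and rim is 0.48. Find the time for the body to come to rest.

I = MR² = (57.2)(0.511)² = 14.94 kg·m².
Friction force f = μN = (0.48)(48.2) = 23.14 N at the rim; torque magnitude τ = fR = 11.82 N·m, opposing ω.
|α| = τ/I = 11.82/14.94 = 0.7915 rad/s² (deceleration).
0 = ω₀ − |α|t ⇒ t = ω₀/|α| = 99.6/0.7915 = 125.8 s.

t ≈ 126 s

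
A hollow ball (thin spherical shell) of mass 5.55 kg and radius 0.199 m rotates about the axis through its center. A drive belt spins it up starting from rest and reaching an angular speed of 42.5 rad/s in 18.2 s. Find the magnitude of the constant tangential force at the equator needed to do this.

F ≈ 1.72 N

I = (2/3)MR² = (2/3)(5.55)(0.199)² = 0.1465 kg·m².
α = Δω/Δt = (42.5 − 0)/18.2 = 2.335 rad/s².
The required torque is τ = Iα = (0.1465)(2.335) = 0.3422 N·m.
A tangential force at the equator gives τ = FR, so F = τ/R = 0.3422/0.199 = 1.719 N.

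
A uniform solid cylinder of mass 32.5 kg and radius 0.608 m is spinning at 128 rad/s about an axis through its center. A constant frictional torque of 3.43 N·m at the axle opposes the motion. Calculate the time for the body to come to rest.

t ≈ 224 s

I = ½MR² = (1/2)(32.5)(0.608)² = 6.007 kg·m².
The net torque has magnitude 3.43 N·m, opposing ω.
|α| = τ/I = 3.430/6.007 = 0.5710 rad/s² (deceleration).
0 = ω₀ − |α|t ⇒ t = ω₀/|α| = 128/0.5710 = 224.2 s.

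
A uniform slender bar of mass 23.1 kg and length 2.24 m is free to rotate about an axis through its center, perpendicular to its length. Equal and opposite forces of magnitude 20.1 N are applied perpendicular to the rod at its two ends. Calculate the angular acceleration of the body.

α ≈ 4.66 rad/s²

I = (1/12)ML² = (1/12)(23.1)(2.24)² = 9.659 kg·m².
The couple gives τ = F·(L/2) + F·(L/2) = F L = (20.1)(2.24) = 45.02 N·m.
From τ = Iα: α = 45.02/9.659 = 4.661 rad/s².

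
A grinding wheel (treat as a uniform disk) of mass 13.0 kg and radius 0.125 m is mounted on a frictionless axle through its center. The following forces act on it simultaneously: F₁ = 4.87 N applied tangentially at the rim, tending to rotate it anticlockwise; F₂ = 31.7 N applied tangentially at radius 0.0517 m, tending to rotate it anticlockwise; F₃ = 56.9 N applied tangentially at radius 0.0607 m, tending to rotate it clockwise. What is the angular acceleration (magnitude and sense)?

I = ½MR² = (1/2)(13.0)(0.125)² = 0.1016 kg·m².
Taking anticlockwise as positive: τ₁ = +(4.87)(0.125) = +0.6088 N·m; τ₂ = +(31.7)(0.0517) = +1.639 N·m; τ₃ = −(56.9)(0.0607) = −3.454 N·m.
Net torque τ = -1.206 N·m.
α = τ/I = -1.206/0.1016 = -11.88 rad/s².

α ≈ 11.9 rad/s², clockwise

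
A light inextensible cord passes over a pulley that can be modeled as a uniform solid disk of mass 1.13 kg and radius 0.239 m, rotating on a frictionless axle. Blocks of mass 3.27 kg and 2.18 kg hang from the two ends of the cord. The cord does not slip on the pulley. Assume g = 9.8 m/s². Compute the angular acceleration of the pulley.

I = ½MR² = (1/2)(1.13)(0.239)² = 0.03227 kg·m².
Heavier block: m₁g − T₁ = m₁a. Lighter block: T₂ − m₂g = m₂a.
Pulley: (T₁ − T₂)R = Iα = I(a/R), so T₁ − T₂ = (I/R²)a = (1/2)M_p a = 0.5650·a.
Adding the three: (m₁ − m₂)g = (m₁ + m₂ + 0.5650)a, so a = (3.27 − 2.18)(9.8)/(3.27 + 2.18 + 0.5650) = 1.776 m/s².
α = a/R = 1.776/0.239 = 7.431 rad/s².

α ≈ 7.43 rad/s²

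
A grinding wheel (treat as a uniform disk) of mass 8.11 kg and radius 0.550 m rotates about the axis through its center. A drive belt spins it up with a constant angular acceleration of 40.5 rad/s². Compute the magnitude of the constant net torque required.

τ ≈ 49.7 N·m

I = ½MR² = (1/2)(8.11)(0.550)² = 1.227 kg·m².
τ = Iα = (1.227)(40.50) = 49.68 N·m.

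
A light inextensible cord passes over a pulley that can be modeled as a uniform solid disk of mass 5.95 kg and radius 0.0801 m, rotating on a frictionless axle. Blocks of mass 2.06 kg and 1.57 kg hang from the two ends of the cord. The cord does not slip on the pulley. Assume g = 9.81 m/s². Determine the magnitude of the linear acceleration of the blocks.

I = ½MR² = (1/2)(5.95)(0.0801)² = 0.01909 kg·m².
Heavier block: m₁g − T₁ = m₁a. Lighter block: T₂ − m₂g = m₂a.
Pulley: (T₁ − T₂)R = Iα = I(a/R), so T₁ − T₂ = (I/R²)a = (1/2)M_p a = 2.975·a.
Adding the three: (m₁ − m₂)g = (m₁ + m₂ + 2.975)a, so a = (2.06 − 1.57)(9.81)/(2.06 + 1.57 + 2.975) = 0.7278 m/s².

a ≈ 0.728 m/s²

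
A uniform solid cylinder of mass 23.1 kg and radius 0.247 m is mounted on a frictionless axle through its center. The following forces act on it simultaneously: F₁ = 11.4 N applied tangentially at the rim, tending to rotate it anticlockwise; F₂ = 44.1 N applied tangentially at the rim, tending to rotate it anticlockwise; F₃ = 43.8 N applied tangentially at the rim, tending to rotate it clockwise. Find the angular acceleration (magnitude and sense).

α ≈ 4.10 rad/s², anticlockwise

I = ½MR² = (1/2)(23.1)(0.247)² = 0.7047 kg·m².
Taking anticlockwise as positive: τ₁ = +(11.4)(0.247) = +2.816 N·m; τ₂ = +(44.1)(0.247) = +10.89 N·m; τ₃ = −(43.8)(0.247) = −10.82 N·m.
Net torque τ = 2.890 N·m.
α = τ/I = 2.890/0.7047 = 4.101 rad/s².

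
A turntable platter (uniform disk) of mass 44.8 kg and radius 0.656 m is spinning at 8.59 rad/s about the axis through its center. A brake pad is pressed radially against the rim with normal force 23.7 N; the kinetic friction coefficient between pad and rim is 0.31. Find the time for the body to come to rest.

I = ½MR² = (1/2)(44.8)(0.656)² = 9.640 kg·m².
Friction force f = μN = (0.31)(23.7) = 7.347 N at the rim; torque magnitude τ = fR = 4.820 N·m, opposing ω.
|α| = τ/I = 4.820/9.640 = 0.5000 rad/s² (deceleration).
0 = ω₀ − |α|t ⇒ t = ω₀/|α| = 8.59/0.5000 = 17.18 s.

t ≈ 17.2 s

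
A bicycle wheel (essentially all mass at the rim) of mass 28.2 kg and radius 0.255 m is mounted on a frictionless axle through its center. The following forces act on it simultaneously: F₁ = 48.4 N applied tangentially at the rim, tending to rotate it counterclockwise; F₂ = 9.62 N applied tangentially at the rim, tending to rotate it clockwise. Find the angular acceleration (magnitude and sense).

α ≈ 5.39 rad/s², counterclockwise

I = MR² = (28.2)(0.255)² = 1.834 kg·m².
Taking counterclockwise as positive: τ₁ = +(48.4)(0.255) = +12.34 N·m; τ₂ = −(9.62)(0.255) = −2.453 N·m.
Net torque τ = 9.889 N·m.
α = τ/I = 9.889/1.834 = 5.393 rad/s².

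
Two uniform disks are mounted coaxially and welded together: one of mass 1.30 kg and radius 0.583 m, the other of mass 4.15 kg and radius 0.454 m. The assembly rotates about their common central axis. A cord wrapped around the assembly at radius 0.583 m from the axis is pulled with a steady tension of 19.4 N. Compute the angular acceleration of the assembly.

α ≈ 17.4 rad/s²

I = ½M₁R₁² + ½M₂R₂² = ½(1.30)(0.583)² + ½(4.15)(0.454)² = 0.6486 kg·m².
τ = F r = (19.4)(0.583) = 11.31 N·m.
α = τ/I = 11.31/0.6486 = 17.44 rad/s².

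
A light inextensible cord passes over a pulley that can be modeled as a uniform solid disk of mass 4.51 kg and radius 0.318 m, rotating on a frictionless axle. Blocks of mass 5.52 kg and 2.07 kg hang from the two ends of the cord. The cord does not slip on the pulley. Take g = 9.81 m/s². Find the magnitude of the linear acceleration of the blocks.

I = ½MR² = (1/2)(4.51)(0.318)² = 0.2280 kg·m².
Heavier block: m₁g − T₁ = m₁a. Lighter block: T₂ − m₂g = m₂a.
Pulley: (T₁ − T₂)R = Iα = I(a/R), so T₁ − T₂ = (I/R²)a = (1/2)M_p a = 2.255·a.
Adding the three: (m₁ − m₂)g = (m₁ + m₂ + 2.255)a, so a = (5.52 − 2.07)(9.81)/(5.52 + 2.07 + 2.255) = 3.438 m/s².

a ≈ 3.44 m/s²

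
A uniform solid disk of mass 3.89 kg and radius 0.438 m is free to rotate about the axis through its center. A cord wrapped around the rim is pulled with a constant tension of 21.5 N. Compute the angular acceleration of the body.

α ≈ 25.2 rad/s²

I = ½MR² = (1/2)(3.89)(0.438)² = 0.3731 kg·m².
τ = F R = (21.5)(0.438) = 9.417 N·m.
From τ = Iα: α = 9.417/0.3731 = 25.24 rad/s².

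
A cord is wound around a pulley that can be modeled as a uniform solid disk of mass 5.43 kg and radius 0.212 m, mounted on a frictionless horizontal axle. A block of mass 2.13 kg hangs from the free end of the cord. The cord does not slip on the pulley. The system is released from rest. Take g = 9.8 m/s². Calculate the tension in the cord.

I = ½MR² = (1/2)(5.43)(0.212)² = 0.1220 kg·m².
Block: mg − T = ma. Pulley: TR = Iα. No-slip: a = αR, so T = (I/R²)a = 2.715·a.
Then mg = (m + 2.715)a, so a = (2.13)(9.8)/(2.13 + 2.715) = 4.308 m/s².
T = 2.715·a = 11.70 N.

T ≈ 11.7 N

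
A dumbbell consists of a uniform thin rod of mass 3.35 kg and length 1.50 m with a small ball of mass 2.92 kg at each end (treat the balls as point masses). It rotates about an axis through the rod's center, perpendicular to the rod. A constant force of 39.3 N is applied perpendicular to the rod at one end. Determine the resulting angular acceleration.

I_rod = (1/12)ML² = (1/12)(3.35)(1.50)² = 0.6281 kg·m².
I_balls = 2·m·(L/2)² = 2(2.92)(0.7500)² = 3.285 kg·m².
Total I = 3.913 kg·m².
τ = F·(L/2) = (39.3)(0.750) = 29.47 N·m.
α = τ/I = 29.47/3.913 = 7.532 rad/s².

α ≈ 7.53 rad/s²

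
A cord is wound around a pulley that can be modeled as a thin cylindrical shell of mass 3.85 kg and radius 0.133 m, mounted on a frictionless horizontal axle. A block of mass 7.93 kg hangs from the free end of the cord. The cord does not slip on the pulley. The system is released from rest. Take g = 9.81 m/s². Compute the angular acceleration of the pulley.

α ≈ 49.7 rad/s²

I = MR² = (3.85)(0.133)² = 0.06810 kg·m².
Block: mg − T = ma. Pulley: TR = Iα. No-slip: a = αR, so T = (I/R²)a = 3.850·a.
Then mg = (m + 3.850)a, so a = (7.93)(9.81)/(7.93 + 3.850) = 6.604 m/s².
α = a/R = 6.604/0.133 = 49.65 rad/s².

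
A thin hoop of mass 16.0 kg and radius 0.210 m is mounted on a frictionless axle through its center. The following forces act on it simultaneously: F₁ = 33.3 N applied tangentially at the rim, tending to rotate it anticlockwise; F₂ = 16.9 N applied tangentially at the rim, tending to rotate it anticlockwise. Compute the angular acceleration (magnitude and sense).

α ≈ 14.9 rad/s², anticlockwise

I = MR² = (16.0)(0.210)² = 0.7056 kg·m².
Taking anticlockwise as positive: τ₁ = +(33.3)(0.210) = +6.993 N·m; τ₂ = +(16.9)(0.210) = +3.549 N·m.
Net torque τ = 10.54 N·m.
α = τ/I = 10.54/0.7056 = 14.94 rad/s².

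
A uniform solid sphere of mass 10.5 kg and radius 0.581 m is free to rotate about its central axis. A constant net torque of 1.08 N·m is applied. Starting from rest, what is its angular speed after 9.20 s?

ω ≈ 7.01 rad/s

I = (2/5)MR² = (2/5)(10.5)(0.581)² = 1.418 kg·m².
α = τ/I = 1.08/1.418 = 0.7618 rad/s².
ω = ω₀ + αt = 0 + (0.7618)(9.20) = 7.008 rad/s.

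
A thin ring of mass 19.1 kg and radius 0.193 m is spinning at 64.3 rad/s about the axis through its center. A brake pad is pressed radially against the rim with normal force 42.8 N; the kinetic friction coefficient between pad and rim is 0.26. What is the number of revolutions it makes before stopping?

≈ 109 revolutions

I = MR² = (19.1)(0.193)² = 0.7115 kg·m².
Friction force f = μN = (0.26)(42.8) = 11.13 N at the rim; torque magnitude τ = fR = 2.148 N·m, opposing ω.
|α| = τ/I = 2.148/0.7115 = 3.019 rad/s² (deceleration).
ω² = ω₀² − 2|α|θ with ω = 0 ⇒ θ = ω₀²/(2|α|) = 684.8 rad = 109.0 rev.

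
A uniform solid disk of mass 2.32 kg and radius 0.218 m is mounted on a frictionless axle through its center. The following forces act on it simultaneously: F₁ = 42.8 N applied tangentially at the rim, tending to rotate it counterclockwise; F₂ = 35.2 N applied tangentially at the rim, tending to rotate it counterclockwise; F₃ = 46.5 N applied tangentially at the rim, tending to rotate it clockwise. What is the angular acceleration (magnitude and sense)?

α ≈ 125 rad/s², counterclockwise

I = ½MR² = (1/2)(2.32)(0.218)² = 0.05513 kg·m².
Taking counterclockwise as positive: τ₁ = +(42.8)(0.218) = +9.330 N·m; τ₂ = +(35.2)(0.218) = +7.674 N·m; τ₃ = −(46.5)(0.218) = −10.14 N·m.
Net torque τ = 6.867 N·m.
α = τ/I = 6.867/0.05513 = 124.6 rad/s².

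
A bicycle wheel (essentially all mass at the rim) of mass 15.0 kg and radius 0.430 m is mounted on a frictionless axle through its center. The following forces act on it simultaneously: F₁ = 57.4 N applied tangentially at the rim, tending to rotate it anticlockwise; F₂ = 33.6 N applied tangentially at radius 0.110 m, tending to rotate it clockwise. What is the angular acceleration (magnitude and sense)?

α ≈ 7.57 rad/s², anticlockwise

I = MR² = (15.0)(0.430)² = 2.773 kg·m².
Taking anticlockwise as positive: τ₁ = +(57.4)(0.430) = +24.68 N·m; τ₂ = −(33.6)(0.110) = −3.696 N·m.
Net torque τ = 20.99 N·m.
α = τ/I = 20.99/2.773 = 7.567 rad/s².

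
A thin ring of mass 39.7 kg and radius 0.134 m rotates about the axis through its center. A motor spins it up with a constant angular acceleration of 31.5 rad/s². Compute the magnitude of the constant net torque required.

I = MR² = (39.7)(0.134)² = 0.7129 kg·m².
τ = Iα = (0.7129)(31.50) = 22.45 N·m.

τ ≈ 22.5 N·m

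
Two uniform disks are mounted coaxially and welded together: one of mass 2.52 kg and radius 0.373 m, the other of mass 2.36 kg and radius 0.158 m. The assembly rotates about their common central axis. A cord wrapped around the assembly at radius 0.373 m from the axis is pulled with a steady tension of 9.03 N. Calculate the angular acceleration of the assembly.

α ≈ 16.4 rad/s²

I = ½M₁R₁² + ½M₂R₂² = ½(2.52)(0.373)² + ½(2.36)(0.158)² = 0.2048 kg·m².
τ = F r = (9.03)(0.373) = 3.368 N·m.
α = τ/I = 3.368/0.2048 = 16.45 rad/s².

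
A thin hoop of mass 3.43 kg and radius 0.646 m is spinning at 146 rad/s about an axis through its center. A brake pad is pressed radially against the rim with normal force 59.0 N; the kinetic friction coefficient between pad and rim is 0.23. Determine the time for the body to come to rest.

t ≈ 23.8 s

I = MR² = (3.43)(0.646)² = 1.431 kg·m².
Friction force f = μN = (0.23)(59.0) = 13.57 N at the rim; torque magnitude τ = fR = 8.766 N·m, opposing ω.
|α| = τ/I = 8.766/1.431 = 6.124 rad/s² (deceleration).
0 = ω₀ − |α|t ⇒ t = ω₀/|α| = 146/6.124 = 23.84 s.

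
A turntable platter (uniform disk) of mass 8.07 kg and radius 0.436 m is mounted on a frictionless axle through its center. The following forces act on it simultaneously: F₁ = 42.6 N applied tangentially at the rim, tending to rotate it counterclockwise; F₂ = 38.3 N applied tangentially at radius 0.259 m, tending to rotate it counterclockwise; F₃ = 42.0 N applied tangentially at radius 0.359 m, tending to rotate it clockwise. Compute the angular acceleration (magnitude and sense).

α ≈ 17.5 rad/s², counterclockwise

I = ½MR² = (1/2)(8.07)(0.436)² = 0.7670 kg·m².
Taking counterclockwise as positive: τ₁ = +(42.6)(0.436) = +18.57 N·m; τ₂ = +(38.3)(0.259) = +9.920 N·m; τ₃ = −(42.0)(0.359) = −15.08 N·m.
Net torque τ = 13.42 N·m.
α = τ/I = 13.42/0.7670 = 17.49 rad/s².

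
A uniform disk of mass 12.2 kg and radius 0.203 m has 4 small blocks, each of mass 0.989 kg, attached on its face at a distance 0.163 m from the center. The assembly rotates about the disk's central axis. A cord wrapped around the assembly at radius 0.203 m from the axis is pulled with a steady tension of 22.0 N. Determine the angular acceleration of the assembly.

I_disk = ½MR² = ½(12.2)(0.203)² = 0.2514 kg·m².
I_blocks = 4·m·r² = 4(0.989)(0.163)² = 0.1051 kg·m².
Total I = 0.3565 kg·m².
τ = F r = (22.0)(0.203) = 4.466 N·m.
α = τ/I = 4.466/0.3565 = 12.53 rad/s².

α ≈ 12.5 rad/s²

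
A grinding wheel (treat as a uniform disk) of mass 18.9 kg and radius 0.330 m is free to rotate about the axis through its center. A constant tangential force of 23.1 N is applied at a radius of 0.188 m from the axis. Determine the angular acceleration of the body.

α ≈ 4.22 rad/s²

I = ½MR² = (1/2)(18.9)(0.330)² = 1.029 kg·m².
τ = F·r = (23.1)(0.188) = 4.343 N·m.
Newton's second law for rotation, τ = Iα, gives α = τ/I = 4.343/1.029 = 4.220 rad/s².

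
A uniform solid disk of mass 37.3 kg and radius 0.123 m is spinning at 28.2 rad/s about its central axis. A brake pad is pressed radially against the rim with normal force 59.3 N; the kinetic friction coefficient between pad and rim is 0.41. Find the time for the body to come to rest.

t ≈ 2.66 s

I = ½MR² = (1/2)(37.3)(0.123)² = 0.2822 kg·m².
Friction force f = μN = (0.41)(59.3) = 24.31 N at the rim; torque magnitude τ = fR = 2.990 N·m, opposing ω.
|α| = τ/I = 2.990/0.2822 = 10.60 rad/s² (deceleration).
0 = ω₀ − |α|t ⇒ t = ω₀/|α| = 28.2/10.60 = 2.661 s.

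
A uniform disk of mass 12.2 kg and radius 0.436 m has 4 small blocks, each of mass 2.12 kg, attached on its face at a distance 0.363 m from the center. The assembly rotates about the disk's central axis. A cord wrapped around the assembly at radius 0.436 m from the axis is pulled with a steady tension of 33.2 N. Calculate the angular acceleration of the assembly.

α ≈ 6.36 rad/s²

I_disk = ½MR² = ½(12.2)(0.436)² = 1.160 kg·m².
I_blocks = 4·m·r² = 4(2.12)(0.363)² = 1.117 kg·m².
Total I = 2.277 kg·m².
τ = F r = (33.2)(0.436) = 14.48 N·m.
α = τ/I = 14.48/2.277 = 6.357 rad/s².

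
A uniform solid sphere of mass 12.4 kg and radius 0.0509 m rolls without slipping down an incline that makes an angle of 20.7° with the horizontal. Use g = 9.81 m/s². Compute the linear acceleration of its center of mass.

Translation along the incline: Mg sinθ − f = Ma.
Rotation about the center: fR = Iα with I = (2/5)MR². No-slip gives a = αR, so f = (I/R²)a = (2/5)M a.
Substituting: Mg sinθ = (1 + 0.4000)Ma, so a = g sinθ/(1 + 0.4000) = (9.81) sin 20.7° / 1.400 = 2.477 m/s².

a ≈ 2.48 m/s²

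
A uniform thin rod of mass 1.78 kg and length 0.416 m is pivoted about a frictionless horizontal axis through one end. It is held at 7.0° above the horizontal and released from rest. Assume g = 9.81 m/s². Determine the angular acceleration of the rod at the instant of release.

About the pivot, I = (1/3)ML² = (1/3)(1.78)(0.416)² = 0.1027 kg·m².
The weight acts at the center, a distance L/2 = 0.2080 m from the pivot; τ = Mg(L/2) cos 7.0° = 3.605 N·m.
α = τ/I = 3.605/0.1027 = 35.11 rad/s².

α ≈ 35.1 rad/s²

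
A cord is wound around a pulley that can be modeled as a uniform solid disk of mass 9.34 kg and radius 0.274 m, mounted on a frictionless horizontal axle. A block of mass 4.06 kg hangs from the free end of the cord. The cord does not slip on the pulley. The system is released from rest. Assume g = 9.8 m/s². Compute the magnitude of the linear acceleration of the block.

I = ½MR² = (1/2)(9.34)(0.274)² = 0.3506 kg·m².
Block: mg − T = ma. Pulley: TR = Iα. No-slip: a = αR, so T = (I/R²)a = 4.670·a.
Then mg = (m + 4.670)a, so a = (4.06)(9.8)/(4.06 + 4.670) = 4.558 m/s².

a ≈ 4.56 m/s²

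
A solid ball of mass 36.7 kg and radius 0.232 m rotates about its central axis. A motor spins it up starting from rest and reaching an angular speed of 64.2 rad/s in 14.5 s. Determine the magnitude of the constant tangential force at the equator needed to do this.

I = (2/5)MR² = (2/5)(36.7)(0.232)² = 0.7901 kg·m².
α = Δω/Δt = (64.2 − 0)/14.5 = 4.428 rad/s².
The required torque is τ = Iα = (0.7901)(4.428) = 3.498 N·m.
A tangential force at the equator gives τ = FR, so F = τ/R = 3.498/0.232 = 15.08 N.

F ≈ 15.1 N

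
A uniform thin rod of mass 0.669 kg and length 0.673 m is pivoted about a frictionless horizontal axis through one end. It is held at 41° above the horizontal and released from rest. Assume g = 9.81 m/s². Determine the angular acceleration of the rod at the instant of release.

α ≈ 16.5 rad/s²

About the pivot, I = (1/3)ML² = (1/3)(0.669)(0.673)² = 0.1010 kg·m².
The weight acts at the center, a distance L/2 = 0.3365 m from the pivot; τ = Mg(L/2) cos 41° = 1.667 N·m.
α = τ/I = 1.667/0.1010 = 16.50 rad/s².
(Equivalently α = (3g/(2L)) cos 41° = 16.50 rad/s².)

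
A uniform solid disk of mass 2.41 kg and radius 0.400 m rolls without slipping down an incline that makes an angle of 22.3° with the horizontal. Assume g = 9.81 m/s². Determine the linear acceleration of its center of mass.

Translation along the incline: Mg sinθ − f = Ma.
Rotation about the center: fR = Iα with I = ½MR². No-slip gives a = αR, so f = (I/R²)a = (1/2)M a.
Substituting: Mg sinθ = (1 + 0.5000)Ma, so a = g sinθ/(1 + 0.5000) = (9.81) sin 22.3° / 1.500 = 2.482 m/s².

a ≈ 2.48 m/s²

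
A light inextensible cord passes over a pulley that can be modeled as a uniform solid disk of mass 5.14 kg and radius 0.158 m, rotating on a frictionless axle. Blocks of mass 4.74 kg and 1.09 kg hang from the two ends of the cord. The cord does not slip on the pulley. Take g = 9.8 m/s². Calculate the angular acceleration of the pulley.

α ≈ 27.0 rad/s²

I = ½MR² = (1/2)(5.14)(0.158)² = 0.06416 kg·m².
Heavier block: m₁g − T₁ = m₁a. Lighter block: T₂ − m₂g = m₂a.
Pulley: (T₁ − T₂)R = Iα = I(a/R), so T₁ − T₂ = (I/R²)a = (1/2)M_p a = 2.570·a.
Adding the three: (m₁ − m₂)g = (m₁ + m₂ + 2.570)a, so a = (4.74 − 1.09)(9.8)/(4.74 + 1.09 + 2.570) = 4.258 m/s².
α = a/R = 4.258/0.158 = 26.95 rad/s².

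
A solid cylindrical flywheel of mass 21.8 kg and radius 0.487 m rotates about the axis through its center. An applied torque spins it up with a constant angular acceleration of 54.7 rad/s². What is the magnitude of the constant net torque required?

τ ≈ 141 N·m

I = ½MR² = (1/2)(21.8)(0.487)² = 2.585 kg·m².
τ = Iα = (2.585)(54.70) = 141.4 N·m.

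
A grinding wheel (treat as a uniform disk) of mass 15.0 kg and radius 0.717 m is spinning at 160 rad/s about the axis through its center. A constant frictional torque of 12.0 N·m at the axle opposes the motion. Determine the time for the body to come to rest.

t ≈ 51.4 s

I = ½MR² = (1/2)(15.0)(0.717)² = 3.856 kg·m².
The net torque has magnitude 12.0 N·m, opposing ω.
|α| = τ/I = 12.00/3.856 = 3.112 rad/s² (deceleration).
0 = ω₀ − |α|t ⇒ t = ω₀/|α| = 160/3.112 = 51.41 s.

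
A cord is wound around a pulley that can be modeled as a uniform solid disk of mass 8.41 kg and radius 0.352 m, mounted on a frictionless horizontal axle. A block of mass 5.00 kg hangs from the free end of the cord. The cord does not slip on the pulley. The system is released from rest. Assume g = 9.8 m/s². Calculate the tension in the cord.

T ≈ 22.4 N

I = ½MR² = (1/2)(8.41)(0.352)² = 0.5210 kg·m².
Block: mg − T = ma. Pulley: TR = Iα. No-slip: a = αR, so T = (I/R²)a = 4.205·a.
Then mg = (m + 4.205)a, so a = (5.00)(9.8)/(5.00 + 4.205) = 5.323 m/s².
T = 4.205·a = 22.38 N.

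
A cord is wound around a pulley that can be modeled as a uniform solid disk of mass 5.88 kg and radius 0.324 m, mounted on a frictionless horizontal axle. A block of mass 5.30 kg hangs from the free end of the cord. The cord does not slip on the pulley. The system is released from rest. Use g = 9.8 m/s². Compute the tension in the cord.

T ≈ 18.5 N

I = ½MR² = (1/2)(5.88)(0.324)² = 0.3086 kg·m².
Block: mg − T = ma. Pulley: TR = Iα. No-slip: a = αR, so T = (I/R²)a = 2.940·a.
Then mg = (m + 2.940)a, so a = (5.30)(9.8)/(5.30 + 2.940) = 6.303 m/s².
T = 2.940·a = 18.53 N.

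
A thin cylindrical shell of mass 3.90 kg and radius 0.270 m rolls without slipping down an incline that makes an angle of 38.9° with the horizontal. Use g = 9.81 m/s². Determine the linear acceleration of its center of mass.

a ≈ 3.08 m/s²

Translation along the incline: Mg sinθ − f = Ma.
Rotation about the center: fR = Iα with I = MR². No-slip gives a = αR, so f = (I/R²)a = M a.
Substituting: Mg sinθ = (1 + 1.000)Ma, so a = g sinθ/(1 + 1.000) = (9.81) sin 38.9° / 2.000 = 3.080 m/s².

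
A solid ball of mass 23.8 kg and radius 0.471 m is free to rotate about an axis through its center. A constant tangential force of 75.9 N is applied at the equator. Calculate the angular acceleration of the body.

α ≈ 16.9 rad/s²

I = (2/5)MR² = (2/5)(23.8)(0.471)² = 2.112 kg·m².
τ = F R = (75.9)(0.471) = 35.75 N·m.
Newton's second law for rotation, τ = Iα, gives α = τ/I = 35.75/2.112 = 16.93 rad/s².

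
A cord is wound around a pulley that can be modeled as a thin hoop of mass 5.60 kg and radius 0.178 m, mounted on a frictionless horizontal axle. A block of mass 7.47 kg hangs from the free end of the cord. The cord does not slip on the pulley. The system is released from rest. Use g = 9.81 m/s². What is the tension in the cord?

T ≈ 31.4 N

I = MR² = (5.60)(0.178)² = 0.1774 kg·m².
Block: mg − T = ma. Pulley: TR = Iα. No-slip: a = αR, so T = (I/R²)a = 5.600·a.
Then mg = (m + 5.600)a, so a = (7.47)(9.81)/(7.47 + 5.600) = 5.607 m/s².
T = 5.600·a = 31.40 N.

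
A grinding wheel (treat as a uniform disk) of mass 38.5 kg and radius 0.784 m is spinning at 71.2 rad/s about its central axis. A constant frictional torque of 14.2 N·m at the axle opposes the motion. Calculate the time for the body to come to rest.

t ≈ 59.3 s

I = ½MR² = (1/2)(38.5)(0.784)² = 11.83 kg·m².
The net torque has magnitude 14.2 N·m, opposing ω.
|α| = τ/I = 14.20/11.83 = 1.200 rad/s² (deceleration).
0 = ω₀ − |α|t ⇒ t = ω₀/|α| = 71.2/1.200 = 59.33 s.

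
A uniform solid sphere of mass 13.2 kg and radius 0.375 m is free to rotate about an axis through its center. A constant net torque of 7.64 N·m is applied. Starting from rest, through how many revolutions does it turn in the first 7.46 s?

I = (2/5)MR² = (2/5)(13.2)(0.375)² = 0.7425 kg·m².
α = τ/I = 7.64/0.7425 = 10.29 rad/s².
θ = ½αt² = ½(10.29)(7.46)² = 286.3 rad.
Revolutions = θ/(2π) = 45.57.

≈ 45.6 revolutions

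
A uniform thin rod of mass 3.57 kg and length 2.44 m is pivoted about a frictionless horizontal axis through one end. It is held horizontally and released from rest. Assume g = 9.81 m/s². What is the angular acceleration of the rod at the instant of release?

α ≈ 6.03 rad/s²

About the pivot, I = (1/3)ML² = (1/3)(3.57)(2.44)² = 7.085 kg·m².
The weight acts at the center, a distance L/2 = 1.220 m from the pivot; τ = Mg(L/2) = 42.73 N·m.
α = τ/I = 42.73/7.085 = 6.031 rad/s².
(Equivalently α = (3g/(2L)) = 6.031 rad/s².)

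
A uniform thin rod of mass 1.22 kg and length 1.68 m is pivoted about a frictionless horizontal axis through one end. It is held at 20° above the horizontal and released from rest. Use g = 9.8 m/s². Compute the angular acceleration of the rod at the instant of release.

About the pivot, I = (1/3)ML² = (1/3)(1.22)(1.68)² = 1.148 kg·m².
The weight acts at the center, a distance L/2 = 0.8400 m from the pivot; τ = Mg(L/2) cos 20° = 9.437 N·m.
α = τ/I = 9.437/1.148 = 8.222 rad/s².
(Equivalently α = (3g/(2L)) cos 20° = 8.222 rad/s².)

α ≈ 8.22 rad/s²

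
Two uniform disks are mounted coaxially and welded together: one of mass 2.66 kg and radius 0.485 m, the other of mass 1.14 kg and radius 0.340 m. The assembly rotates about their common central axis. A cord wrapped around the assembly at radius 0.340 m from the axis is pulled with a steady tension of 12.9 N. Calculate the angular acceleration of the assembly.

α ≈ 11.6 rad/s²

I = ½M₁R₁² + ½M₂R₂² = ½(2.66)(0.485)² + ½(1.14)(0.340)² = 0.3787 kg·m².
τ = F r = (12.9)(0.340) = 4.386 N·m.
α = τ/I = 4.386/0.3787 = 11.58 rad/s².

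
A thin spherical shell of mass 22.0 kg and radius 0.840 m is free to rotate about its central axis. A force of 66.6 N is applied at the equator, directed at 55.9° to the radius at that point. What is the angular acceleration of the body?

I = (2/3)MR² = (2/3)(22.0)(0.840)² = 10.35 kg·m².
Only the tangential component produces torque: τ = F R sinθ = (66.6)(0.840) sin 55.9° = 46.33 N·m.
From τ = Iα: α = 46.33/10.35 = 4.476 rad/s².

α ≈ 4.48 rad/s²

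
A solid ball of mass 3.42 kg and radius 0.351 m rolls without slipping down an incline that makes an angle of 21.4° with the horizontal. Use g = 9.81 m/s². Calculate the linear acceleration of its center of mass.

Translation along the incline: Mg sinθ − f = Ma.
Rotation about the center: fR = Iα with I = (2/5)MR². No-slip gives a = αR, so f = (I/R²)a = (2/5)M a.
Substituting: Mg sinθ = (1 + 0.4000)Ma, so a = g sinθ/(1 + 0.4000) = (9.81) sin 21.4° / 1.400 = 2.557 m/s².

a ≈ 2.56 m/s²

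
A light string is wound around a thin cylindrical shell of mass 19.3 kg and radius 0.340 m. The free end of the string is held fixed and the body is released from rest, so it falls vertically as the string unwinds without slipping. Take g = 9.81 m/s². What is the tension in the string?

T ≈ 94.7 N

Translation: Mg − T = Ma. Rotation about the center: TR = Iα with I = MR².
With a = αR: T = (I/R²)a = M a, so Mg = (1 + 1.000)Ma.
a = g/(1 + 1.000) = 9.81/2.000 = 4.905 m/s².
T = 1.000·M·a = (1.000)(19.3)(4.905) = 94.67 N.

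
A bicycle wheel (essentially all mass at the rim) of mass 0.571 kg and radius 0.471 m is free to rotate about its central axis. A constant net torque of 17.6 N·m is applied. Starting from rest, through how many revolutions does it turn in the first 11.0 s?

I = MR² = (0.571)(0.471)² = 0.1267 kg·m².
α = τ/I = 17.6/0.1267 = 138.9 rad/s².
θ = ½αt² = ½(138.9)(11.0)² = 8406 rad.
Revolutions = θ/(2π) = 1338.

≈ 1340 revolutions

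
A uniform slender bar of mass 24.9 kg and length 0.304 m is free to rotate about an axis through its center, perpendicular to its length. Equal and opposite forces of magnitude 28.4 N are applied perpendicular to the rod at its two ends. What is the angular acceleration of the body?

α ≈ 45.0 rad/s²

I = (1/12)ML² = (1/12)(24.9)(0.304)² = 0.1918 kg·m².
The couple gives τ = F·(L/2) + F·(L/2) = F L = (28.4)(0.304) = 8.634 N·m.
From τ = Iα: α = 8.634/0.1918 = 45.02 rad/s².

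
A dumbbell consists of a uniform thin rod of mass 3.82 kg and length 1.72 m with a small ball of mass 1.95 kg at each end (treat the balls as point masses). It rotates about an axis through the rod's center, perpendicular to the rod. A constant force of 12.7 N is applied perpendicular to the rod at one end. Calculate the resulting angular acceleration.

α ≈ 2.85 rad/s²

I_rod = (1/12)ML² = (1/12)(3.82)(1.72)² = 0.9418 kg·m².
I_balls = 2·m·(L/2)² = 2(1.95)(0.8600)² = 2.884 kg·m².
Total I = 3.826 kg·m².
τ = F·(L/2) = (12.7)(0.860) = 10.92 N·m.
α = τ/I = 10.92/3.826 = 2.855 rad/s².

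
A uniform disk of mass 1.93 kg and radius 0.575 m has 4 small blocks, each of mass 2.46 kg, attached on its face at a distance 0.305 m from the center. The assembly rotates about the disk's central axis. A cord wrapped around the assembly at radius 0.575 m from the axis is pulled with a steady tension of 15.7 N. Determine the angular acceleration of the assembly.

α ≈ 7.31 rad/s²

I_disk = ½MR² = ½(1.93)(0.575)² = 0.3191 kg·m².
I_blocks = 4·m·r² = 4(2.46)(0.305)² = 0.9154 kg·m².
Total I = 1.234 kg·m².
τ = F r = (15.7)(0.575) = 9.027 N·m.
α = τ/I = 9.027/1.234 = 7.313 rad/s².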